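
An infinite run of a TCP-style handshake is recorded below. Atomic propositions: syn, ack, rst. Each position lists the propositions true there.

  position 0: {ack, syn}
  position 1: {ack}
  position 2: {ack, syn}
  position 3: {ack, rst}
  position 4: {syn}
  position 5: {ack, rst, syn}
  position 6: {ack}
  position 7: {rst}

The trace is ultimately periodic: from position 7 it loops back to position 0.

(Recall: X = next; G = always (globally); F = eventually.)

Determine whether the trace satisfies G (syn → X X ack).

No

syn → X X ack must hold at every position from 0 onward. It fails at position 2, so G (syn → X X ack) is false.
Positions where syn holds: 0, 2, 4, 5.
Check X X ack at each: 0→ok, 2→fails, 4→ok, 5→fails.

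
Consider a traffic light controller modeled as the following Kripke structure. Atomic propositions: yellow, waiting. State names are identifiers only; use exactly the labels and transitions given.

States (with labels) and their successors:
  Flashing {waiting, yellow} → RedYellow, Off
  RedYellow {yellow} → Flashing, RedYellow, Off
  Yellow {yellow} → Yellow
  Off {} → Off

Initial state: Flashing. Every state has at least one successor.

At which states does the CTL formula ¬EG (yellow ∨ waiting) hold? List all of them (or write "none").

States satisfying yellow ∨ waiting: {Flashing, RedYellow, Yellow}.
States satisfying EG (yellow ∨ waiting): {Flashing, RedYellow, Yellow}.
States satisfying ¬EG (yellow ∨ waiting): {Off}.

{Off}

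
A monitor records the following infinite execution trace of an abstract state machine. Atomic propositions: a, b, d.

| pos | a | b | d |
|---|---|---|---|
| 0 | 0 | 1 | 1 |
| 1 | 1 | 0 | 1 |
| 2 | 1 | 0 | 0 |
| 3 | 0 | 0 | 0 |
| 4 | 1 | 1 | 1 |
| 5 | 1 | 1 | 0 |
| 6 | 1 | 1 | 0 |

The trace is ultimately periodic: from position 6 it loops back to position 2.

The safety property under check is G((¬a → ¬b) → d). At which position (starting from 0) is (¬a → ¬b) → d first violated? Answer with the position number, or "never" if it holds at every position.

Check (¬a → ¬b) → d at each position in order: 0 ✓, 1 ✓.
At position 2 the labels are {a}, so (¬a → ¬b) → d is false there. This is the first violation.

2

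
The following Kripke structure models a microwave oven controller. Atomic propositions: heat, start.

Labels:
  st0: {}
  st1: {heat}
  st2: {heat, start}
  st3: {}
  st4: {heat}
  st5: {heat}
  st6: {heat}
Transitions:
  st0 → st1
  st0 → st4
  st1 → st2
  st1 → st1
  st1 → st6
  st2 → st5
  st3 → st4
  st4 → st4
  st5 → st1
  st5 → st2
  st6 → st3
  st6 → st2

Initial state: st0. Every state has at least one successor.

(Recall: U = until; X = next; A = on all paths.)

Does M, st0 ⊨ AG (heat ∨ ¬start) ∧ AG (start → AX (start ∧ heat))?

No

States satisfying heat ∨ ¬start: {st0, st1, st2, st3, st4, st5, st6}.
States satisfying AG (heat ∨ ¬start): {st0, st1, st2, st3, st4, st5, st6}.
States satisfying start → AX (start ∧ heat): {st0, st1, st3, st4, st5, st6}.
States satisfying AG (start → AX (start ∧ heat)): {st3, st4}.
States satisfying AG (heat ∨ ¬start) ∧ AG (start → AX (start ∧ heat)): {st3, st4}.
st0 ∉ Sat(AG (heat ∨ ¬start) ∧ AG (start → AX (start ∧ heat))).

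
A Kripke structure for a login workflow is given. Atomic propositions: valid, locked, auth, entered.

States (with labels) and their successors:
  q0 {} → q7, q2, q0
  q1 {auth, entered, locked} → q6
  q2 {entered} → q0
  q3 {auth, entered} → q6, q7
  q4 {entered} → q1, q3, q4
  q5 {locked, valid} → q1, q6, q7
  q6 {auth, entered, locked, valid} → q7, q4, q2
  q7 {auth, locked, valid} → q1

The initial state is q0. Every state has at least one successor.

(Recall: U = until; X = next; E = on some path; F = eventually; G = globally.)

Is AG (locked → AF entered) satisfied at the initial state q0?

Holds

States satisfying locked → AF entered: {q0, q1, q2, q3, q4, q5, q6, q7}.
States satisfying AG (locked → AF entered): {q0, q1, q2, q3, q4, q5, q6, q7}.
Every state reachable from q0 satisfies locked → AF entered.
q0 ∈ Sat(AG (locked → AF entered)).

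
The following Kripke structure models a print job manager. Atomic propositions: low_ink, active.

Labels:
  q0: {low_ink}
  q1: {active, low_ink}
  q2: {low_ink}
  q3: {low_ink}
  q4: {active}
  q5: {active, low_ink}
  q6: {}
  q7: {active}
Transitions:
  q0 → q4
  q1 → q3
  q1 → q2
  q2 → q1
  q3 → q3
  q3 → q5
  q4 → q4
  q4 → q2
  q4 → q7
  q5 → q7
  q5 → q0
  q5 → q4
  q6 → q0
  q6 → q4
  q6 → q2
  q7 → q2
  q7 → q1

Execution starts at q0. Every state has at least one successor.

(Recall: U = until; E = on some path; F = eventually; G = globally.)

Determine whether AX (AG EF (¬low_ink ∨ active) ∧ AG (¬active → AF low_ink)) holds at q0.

States satisfying AX (AG EF (¬low_ink ∨ active) ∧ AG (¬active → AF low_ink)): {q0, q1, q2, q3, q4, q5, q6, q7}.
q0 ∈ Sat(AX (AG EF (¬low_ink ∨ active) ∧ AG (¬active → AF low_ink))).

Yes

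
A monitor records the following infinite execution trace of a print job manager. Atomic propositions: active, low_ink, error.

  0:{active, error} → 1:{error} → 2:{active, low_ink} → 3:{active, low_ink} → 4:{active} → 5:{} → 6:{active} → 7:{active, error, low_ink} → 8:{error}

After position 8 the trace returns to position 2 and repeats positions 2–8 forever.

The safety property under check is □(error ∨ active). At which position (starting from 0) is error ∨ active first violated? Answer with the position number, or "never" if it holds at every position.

Check error ∨ active at each position in order: 0 ✓, 1 ✓, 2 ✓, 3 ✓, 4 ✓.
At position 5 the labels are {}, so error ∨ active is false there. This is the first violation.

5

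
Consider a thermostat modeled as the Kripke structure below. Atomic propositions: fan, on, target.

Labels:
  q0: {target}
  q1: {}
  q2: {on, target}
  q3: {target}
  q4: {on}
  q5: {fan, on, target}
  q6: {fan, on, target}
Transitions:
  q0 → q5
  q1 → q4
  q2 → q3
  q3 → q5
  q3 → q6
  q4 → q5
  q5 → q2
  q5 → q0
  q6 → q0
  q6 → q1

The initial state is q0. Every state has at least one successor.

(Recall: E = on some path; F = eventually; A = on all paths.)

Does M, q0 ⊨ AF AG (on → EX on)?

No

States satisfying AG (on → EX on): ∅.
States satisfying AF AG (on → EX on): ∅.
There is a path from q0 along which AG (on → EX on) never holds.
q0 ∉ Sat(AF AG (on → EX on)).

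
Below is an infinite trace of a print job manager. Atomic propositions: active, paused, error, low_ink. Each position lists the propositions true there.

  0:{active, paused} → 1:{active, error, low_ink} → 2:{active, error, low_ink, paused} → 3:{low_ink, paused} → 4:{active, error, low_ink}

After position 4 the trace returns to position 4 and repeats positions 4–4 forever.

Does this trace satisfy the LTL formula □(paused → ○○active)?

paused → ○○active holds at every position 0..4, and those are all positions ever visited, so □(paused → ○○active) holds.
Positions where paused holds: 0, 2, 3.
Check ○○active at each: 0→ok, 2→ok, 3→ok.

Yes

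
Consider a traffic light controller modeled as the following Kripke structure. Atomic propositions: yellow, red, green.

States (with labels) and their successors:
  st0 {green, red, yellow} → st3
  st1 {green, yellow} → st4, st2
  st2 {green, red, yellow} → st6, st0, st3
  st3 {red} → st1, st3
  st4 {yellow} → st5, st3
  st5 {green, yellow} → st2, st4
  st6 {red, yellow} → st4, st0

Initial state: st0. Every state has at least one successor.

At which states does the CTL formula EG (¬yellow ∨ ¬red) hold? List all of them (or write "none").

States satisfying ¬yellow ∨ ¬red: {st1, st3, st4, st5}.
States satisfying EG (¬yellow ∨ ¬red): {st1, st3, st4, st5}.

{st1, st3, st4, st5}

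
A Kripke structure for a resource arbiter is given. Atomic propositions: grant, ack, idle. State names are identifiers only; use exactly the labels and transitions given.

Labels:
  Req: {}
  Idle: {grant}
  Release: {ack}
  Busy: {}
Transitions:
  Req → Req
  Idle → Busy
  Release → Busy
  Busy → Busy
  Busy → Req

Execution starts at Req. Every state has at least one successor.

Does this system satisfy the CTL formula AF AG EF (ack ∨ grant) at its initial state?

No

States satisfying AG EF (ack ∨ grant): ∅.
States satisfying AF AG EF (ack ∨ grant): ∅.
There is a path from Req along which AG EF (ack ∨ grant) never holds.
Req ∉ Sat(AF AG EF (ack ∨ grant)).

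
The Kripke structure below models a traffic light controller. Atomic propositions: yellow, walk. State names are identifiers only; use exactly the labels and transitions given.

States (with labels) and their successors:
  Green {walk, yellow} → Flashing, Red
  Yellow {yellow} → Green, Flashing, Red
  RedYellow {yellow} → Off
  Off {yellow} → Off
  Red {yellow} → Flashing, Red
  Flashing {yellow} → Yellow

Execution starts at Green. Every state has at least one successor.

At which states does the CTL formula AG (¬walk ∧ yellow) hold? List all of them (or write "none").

{RedYellow, Off}

States satisfying ¬walk ∧ yellow: {Yellow, RedYellow, Off, Red, Flashing}.
States satisfying AG (¬walk ∧ yellow): {RedYellow, Off}.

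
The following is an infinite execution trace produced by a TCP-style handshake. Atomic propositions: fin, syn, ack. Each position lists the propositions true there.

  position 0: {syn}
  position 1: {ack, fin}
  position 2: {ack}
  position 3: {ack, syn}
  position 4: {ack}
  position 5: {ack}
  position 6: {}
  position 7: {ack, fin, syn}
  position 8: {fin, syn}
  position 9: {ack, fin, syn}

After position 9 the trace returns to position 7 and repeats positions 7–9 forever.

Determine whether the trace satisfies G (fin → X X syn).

Yes

fin → X X syn holds at every position 0..9, and those are all positions ever visited, so G (fin → X X syn) holds.
Positions where fin holds: 1, 7, 8, 9.
Check X X syn at each: 1→ok, 7→ok, 8→ok, 9→ok.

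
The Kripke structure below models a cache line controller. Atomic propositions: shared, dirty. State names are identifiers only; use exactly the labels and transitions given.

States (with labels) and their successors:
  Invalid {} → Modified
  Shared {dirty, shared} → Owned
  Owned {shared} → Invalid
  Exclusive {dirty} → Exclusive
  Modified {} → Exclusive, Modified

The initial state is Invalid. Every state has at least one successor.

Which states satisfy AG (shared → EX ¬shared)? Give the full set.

{Invalid, Owned, Exclusive, Modified}

States satisfying shared → EX ¬shared: {Invalid, Owned, Exclusive, Modified}.
States satisfying AG (shared → EX ¬shared): {Invalid, Owned, Exclusive, Modified}.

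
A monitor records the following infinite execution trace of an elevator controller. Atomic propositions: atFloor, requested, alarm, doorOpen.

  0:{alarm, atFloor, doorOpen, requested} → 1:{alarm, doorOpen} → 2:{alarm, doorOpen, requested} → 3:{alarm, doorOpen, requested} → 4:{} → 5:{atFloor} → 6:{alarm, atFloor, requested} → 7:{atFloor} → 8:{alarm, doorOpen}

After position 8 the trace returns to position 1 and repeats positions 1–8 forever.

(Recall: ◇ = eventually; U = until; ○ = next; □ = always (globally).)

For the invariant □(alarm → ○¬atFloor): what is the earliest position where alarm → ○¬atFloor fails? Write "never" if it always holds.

Check alarm → ○¬atFloor at each position in order: 0 ✓, 1 ✓, 2 ✓, 3 ✓, 4 ✓, 5 ✓.
At position 6 the labels are {alarm, atFloor, requested} and the next position 7 has {atFloor}, so alarm → ○¬atFloor is false there. This is the first violation.

6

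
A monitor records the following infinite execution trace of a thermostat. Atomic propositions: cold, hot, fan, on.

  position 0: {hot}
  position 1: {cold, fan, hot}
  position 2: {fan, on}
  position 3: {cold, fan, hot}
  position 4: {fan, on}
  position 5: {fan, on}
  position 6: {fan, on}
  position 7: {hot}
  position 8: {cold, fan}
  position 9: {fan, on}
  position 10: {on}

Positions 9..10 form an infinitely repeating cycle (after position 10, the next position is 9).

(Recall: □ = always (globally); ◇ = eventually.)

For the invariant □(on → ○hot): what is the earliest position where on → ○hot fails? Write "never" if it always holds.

4

Check on → ○hot at each position in order: 0 ✓, 1 ✓, 2 ✓, 3 ✓.
At position 4 the labels are {fan, on} and the next position 5 has {fan, on}, so on → ○hot is false there. This is the first violation.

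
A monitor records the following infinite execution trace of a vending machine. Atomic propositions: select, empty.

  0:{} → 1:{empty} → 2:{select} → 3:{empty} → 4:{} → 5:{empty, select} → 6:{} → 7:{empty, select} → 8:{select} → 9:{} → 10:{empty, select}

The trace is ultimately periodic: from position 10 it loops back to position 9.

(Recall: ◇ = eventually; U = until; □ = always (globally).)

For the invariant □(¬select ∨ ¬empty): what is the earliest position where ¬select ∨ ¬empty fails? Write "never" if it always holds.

Check ¬select ∨ ¬empty at each position in order: 0 ✓, 1 ✓, 2 ✓, 3 ✓, 4 ✓.
At position 5 the labels are {empty, select}, so ¬select ∨ ¬empty is false there. This is the first violation.

5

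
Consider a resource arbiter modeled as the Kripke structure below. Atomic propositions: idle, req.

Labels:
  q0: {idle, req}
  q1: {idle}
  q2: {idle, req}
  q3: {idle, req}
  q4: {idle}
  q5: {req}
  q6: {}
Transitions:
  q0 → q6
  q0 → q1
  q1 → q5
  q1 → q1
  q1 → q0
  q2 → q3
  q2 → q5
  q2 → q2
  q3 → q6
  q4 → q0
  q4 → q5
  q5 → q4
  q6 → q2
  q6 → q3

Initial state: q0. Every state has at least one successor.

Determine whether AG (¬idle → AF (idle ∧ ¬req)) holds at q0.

States satisfying ¬idle → AF (idle ∧ ¬req): {q0, q1, q2, q3, q4, q5}.
States satisfying AG (¬idle → AF (idle ∧ ¬req)): ∅.
q6 is reachable from q0 and violates ¬idle → AF (idle ∧ ¬req), so AG fails at q0.
q0 ∉ Sat(AG (¬idle → AF (idle ∧ ¬req))).

Violated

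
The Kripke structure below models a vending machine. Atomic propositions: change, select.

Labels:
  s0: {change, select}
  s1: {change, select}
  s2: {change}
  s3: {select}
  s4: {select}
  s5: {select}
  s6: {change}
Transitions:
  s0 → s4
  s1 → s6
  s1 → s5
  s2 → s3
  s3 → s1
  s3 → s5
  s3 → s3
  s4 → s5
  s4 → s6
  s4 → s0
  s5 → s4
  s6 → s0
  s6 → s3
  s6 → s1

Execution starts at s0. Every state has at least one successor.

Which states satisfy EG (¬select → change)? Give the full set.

{s0, s1, s2, s3, s4, s5, s6}

States satisfying ¬select → change: {s0, s1, s2, s3, s4, s5, s6}.
States satisfying EG (¬select → change): {s0, s1, s2, s3, s4, s5, s6}.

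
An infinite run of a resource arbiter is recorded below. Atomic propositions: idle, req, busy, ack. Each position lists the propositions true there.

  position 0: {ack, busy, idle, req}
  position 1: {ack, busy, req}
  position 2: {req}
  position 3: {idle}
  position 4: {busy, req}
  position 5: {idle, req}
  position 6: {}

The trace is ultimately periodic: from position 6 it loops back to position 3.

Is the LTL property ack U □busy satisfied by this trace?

Does not hold

Walking from position 0: at position 2, □busy has not yet held and ack fails, so ack U □busy is false.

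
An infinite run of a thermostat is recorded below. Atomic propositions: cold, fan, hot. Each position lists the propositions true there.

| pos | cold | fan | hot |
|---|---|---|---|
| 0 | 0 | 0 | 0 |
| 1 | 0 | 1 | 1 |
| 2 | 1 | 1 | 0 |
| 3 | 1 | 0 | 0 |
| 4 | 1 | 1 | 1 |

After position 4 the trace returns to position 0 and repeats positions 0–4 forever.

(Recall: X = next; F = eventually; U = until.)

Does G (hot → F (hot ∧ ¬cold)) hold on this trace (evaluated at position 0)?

Yes

hot → F (hot ∧ ¬cold) holds at every position 0..4, and those are all positions ever visited, so G (hot → F (hot ∧ ¬cold)) holds.
Positions where hot holds: 1, 4.
Check F (hot ∧ ¬cold) at each: 1→ok, 4→ok.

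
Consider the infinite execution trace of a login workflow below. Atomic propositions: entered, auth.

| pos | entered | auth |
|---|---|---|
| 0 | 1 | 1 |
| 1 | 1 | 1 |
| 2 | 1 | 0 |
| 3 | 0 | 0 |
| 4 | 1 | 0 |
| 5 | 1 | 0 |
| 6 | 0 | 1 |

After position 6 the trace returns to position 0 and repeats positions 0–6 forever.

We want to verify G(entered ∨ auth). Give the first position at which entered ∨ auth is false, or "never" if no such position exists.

3

Check entered ∨ auth at each position in order: 0 ✓, 1 ✓, 2 ✓.
At position 3 the labels are {}, so entered ∨ auth is false there. This is the first violation.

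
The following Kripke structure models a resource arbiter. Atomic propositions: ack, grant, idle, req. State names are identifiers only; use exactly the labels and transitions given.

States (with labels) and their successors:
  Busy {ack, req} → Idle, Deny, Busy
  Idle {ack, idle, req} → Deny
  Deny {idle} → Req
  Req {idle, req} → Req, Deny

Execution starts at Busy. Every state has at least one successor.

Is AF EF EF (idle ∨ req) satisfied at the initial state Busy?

States satisfying EF EF (idle ∨ req): {Busy, Idle, Deny, Req}.
States satisfying AF EF EF (idle ∨ req): {Busy, Idle, Deny, Req}.
Busy ∈ Sat(AF EF EF (idle ∨ req)).

Satisfied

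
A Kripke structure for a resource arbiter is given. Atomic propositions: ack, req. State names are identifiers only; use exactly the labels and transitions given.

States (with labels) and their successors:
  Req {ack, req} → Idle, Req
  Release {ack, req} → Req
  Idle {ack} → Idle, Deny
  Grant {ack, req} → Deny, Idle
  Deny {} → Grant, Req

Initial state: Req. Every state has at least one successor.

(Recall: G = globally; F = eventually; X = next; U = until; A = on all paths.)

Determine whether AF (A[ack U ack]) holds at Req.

Satisfied

States satisfying A[ack U ack]: {Req, Release, Idle, Grant}.
States satisfying AF (A[ack U ack]): {Req, Release, Idle, Grant, Deny}.
Req ∈ Sat(AF (A[ack U ack])).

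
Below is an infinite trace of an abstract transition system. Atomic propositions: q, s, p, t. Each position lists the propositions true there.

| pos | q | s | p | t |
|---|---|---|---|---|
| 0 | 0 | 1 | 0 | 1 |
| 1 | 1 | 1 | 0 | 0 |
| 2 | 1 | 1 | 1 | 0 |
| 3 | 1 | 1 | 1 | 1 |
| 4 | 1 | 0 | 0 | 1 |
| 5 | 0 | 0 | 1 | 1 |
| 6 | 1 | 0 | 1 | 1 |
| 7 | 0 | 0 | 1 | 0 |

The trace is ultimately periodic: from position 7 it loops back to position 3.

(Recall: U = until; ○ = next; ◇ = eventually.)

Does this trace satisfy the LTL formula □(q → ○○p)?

q → ○○p must hold at every position from 0 onward. It fails at position 2, so □(q → ○○p) is false.
Positions where q holds: 1, 2, 3, 4, 6.
Check ○○p at each: 1→ok, 2→fails, 3→ok, 4→ok, 6→ok.

No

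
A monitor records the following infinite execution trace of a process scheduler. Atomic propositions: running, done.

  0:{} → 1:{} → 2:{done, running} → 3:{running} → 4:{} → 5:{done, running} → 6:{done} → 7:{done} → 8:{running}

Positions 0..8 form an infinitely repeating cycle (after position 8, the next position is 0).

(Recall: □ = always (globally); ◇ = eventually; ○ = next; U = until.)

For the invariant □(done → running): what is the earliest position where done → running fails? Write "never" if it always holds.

Check done → running at each position in order: 0 ✓, 1 ✓, 2 ✓, 3 ✓, 4 ✓, 5 ✓.
At position 6 the labels are {done}, so done → running is false there. This is the first violation.

6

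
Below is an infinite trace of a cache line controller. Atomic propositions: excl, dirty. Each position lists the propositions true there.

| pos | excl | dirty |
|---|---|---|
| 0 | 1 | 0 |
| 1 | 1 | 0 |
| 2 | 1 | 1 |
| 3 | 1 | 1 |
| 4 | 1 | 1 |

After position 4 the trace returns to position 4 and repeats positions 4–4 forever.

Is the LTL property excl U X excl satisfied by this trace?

Yes

Walking from position 0: X excl first holds at position 0, and excl holds at every earlier position along the way, so excl U X excl holds.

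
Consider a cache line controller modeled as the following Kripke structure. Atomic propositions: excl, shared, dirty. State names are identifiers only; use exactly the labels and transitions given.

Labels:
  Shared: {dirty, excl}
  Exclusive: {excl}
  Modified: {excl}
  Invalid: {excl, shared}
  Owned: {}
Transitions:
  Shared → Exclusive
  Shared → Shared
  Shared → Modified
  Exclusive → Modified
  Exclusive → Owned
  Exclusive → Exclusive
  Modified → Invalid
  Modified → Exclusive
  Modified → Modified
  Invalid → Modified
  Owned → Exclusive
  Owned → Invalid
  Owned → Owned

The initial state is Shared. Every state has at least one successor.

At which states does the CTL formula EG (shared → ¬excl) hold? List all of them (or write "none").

{Shared, Exclusive, Modified, Owned}

States satisfying shared → ¬excl: {Shared, Exclusive, Modified, Owned}.
States satisfying EG (shared → ¬excl): {Shared, Exclusive, Modified, Owned}.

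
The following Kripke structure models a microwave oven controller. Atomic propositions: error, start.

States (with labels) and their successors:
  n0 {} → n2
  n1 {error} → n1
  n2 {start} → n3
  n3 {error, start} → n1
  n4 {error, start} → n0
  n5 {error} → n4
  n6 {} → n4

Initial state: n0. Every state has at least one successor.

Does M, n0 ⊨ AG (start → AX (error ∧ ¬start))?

No

States satisfying start → AX (error ∧ ¬start): {n0, n1, n3, n5, n6}.
States satisfying AG (start → AX (error ∧ ¬start)): {n1, n3}.
n2 is reachable from n0 and violates start → AX (error ∧ ¬start), so AG fails at n0.
n0 ∉ Sat(AG (start → AX (error ∧ ¬start))).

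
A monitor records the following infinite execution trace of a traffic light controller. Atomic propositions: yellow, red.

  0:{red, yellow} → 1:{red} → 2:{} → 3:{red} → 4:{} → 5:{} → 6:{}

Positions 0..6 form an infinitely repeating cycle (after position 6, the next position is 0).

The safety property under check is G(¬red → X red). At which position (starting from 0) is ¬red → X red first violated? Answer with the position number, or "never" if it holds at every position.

4

Check ¬red → X red at each position in order: 0 ✓, 1 ✓, 2 ✓, 3 ✓.
At position 4 the labels are {} and the next position 5 has {}, so ¬red → X red is false there. This is the first violation.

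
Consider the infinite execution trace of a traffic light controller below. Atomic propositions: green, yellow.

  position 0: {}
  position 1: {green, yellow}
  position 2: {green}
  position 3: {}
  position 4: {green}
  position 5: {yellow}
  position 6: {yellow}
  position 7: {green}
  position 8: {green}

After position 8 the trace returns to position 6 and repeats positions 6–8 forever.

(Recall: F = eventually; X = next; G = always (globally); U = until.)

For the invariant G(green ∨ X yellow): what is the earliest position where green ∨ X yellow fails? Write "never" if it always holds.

3

Check green ∨ X yellow at each position in order: 0 ✓, 1 ✓, 2 ✓.
At position 3 the labels are {} and the next position 4 has {green}, so green ∨ X yellow is false there. This is the first violation.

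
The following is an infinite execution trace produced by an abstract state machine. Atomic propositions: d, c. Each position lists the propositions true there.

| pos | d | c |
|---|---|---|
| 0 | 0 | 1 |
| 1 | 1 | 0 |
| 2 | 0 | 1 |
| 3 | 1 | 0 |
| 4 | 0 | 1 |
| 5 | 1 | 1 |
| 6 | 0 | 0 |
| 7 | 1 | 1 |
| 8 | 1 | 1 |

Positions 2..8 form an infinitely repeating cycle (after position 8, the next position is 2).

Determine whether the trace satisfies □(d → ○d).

No

d → ○d must hold at every position from 0 onward. It fails at position 1, so □(d → ○d) is false.
Positions where d holds: 1, 3, 5, 7, 8.
Check ○d at each: 1→fails, 3→fails, 5→fails, 7→ok, 8→fails.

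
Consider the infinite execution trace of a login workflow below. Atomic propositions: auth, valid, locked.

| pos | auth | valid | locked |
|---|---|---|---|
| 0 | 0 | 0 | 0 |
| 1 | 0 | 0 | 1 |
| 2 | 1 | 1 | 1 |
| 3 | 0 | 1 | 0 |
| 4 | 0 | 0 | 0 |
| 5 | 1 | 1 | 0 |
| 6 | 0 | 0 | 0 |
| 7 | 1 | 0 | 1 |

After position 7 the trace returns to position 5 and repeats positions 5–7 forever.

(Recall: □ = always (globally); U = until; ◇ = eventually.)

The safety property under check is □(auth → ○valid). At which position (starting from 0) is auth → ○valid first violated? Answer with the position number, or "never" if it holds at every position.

5

Check auth → ○valid at each position in order: 0 ✓, 1 ✓, 2 ✓, 3 ✓, 4 ✓.
At position 5 the labels are {auth, valid} and the next position 6 has {}, so auth → ○valid is false there. This is the first violation.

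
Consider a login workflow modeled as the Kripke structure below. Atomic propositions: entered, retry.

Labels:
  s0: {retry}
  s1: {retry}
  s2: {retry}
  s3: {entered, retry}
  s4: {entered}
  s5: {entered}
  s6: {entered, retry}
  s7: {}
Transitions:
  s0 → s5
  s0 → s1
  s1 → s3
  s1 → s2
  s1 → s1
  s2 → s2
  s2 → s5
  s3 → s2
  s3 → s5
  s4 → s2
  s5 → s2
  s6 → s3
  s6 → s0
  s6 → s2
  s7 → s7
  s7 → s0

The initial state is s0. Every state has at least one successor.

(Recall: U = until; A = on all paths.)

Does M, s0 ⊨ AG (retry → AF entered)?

Violated

States satisfying retry → AF entered: {s3, s4, s5, s6, s7}.
States satisfying AG (retry → AF entered): ∅.
s0 is reachable from s0 and violates retry → AF entered, so AG fails at s0.
s0 ∉ Sat(AG (retry → AF entered)).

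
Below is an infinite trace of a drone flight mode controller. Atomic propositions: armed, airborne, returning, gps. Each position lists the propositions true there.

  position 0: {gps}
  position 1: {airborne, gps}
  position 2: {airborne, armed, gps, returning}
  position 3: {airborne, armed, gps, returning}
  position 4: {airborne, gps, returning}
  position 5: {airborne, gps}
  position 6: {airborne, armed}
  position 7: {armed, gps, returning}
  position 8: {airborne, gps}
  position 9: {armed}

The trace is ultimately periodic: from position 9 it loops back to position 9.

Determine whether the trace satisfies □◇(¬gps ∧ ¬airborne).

◇(¬gps ∧ ¬airborne) holds at every position 0..9, and those are all positions ever visited, so □◇(¬gps ∧ ¬airborne) holds.

Satisfied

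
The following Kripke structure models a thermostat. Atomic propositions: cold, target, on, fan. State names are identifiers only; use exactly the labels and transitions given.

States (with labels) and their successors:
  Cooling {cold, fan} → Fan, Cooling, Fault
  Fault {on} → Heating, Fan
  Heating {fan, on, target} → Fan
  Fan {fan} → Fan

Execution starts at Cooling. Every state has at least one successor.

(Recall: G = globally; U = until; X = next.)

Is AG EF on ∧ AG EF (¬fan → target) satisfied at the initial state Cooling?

No

States satisfying EF on: {Cooling, Fault, Heating}.
States satisfying AG EF on: ∅.
States satisfying EF (¬fan → target): {Cooling, Fault, Heating, Fan}.
States satisfying AG EF (¬fan → target): {Cooling, Fault, Heating, Fan}.
States satisfying AG EF on ∧ AG EF (¬fan → target): ∅.
Cooling ∉ Sat(AG EF on ∧ AG EF (¬fan → target)).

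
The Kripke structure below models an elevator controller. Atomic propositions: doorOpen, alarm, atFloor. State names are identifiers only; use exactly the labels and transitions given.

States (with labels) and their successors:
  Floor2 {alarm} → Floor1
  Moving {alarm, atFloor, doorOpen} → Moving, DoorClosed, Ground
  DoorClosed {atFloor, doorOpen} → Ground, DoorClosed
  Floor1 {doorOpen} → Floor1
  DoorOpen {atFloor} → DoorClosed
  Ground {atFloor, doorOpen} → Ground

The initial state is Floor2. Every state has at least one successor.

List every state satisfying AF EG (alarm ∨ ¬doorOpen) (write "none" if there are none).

States satisfying EG (alarm ∨ ¬doorOpen): {Moving}.
States satisfying AF EG (alarm ∨ ¬doorOpen): {Moving}.

{Moving}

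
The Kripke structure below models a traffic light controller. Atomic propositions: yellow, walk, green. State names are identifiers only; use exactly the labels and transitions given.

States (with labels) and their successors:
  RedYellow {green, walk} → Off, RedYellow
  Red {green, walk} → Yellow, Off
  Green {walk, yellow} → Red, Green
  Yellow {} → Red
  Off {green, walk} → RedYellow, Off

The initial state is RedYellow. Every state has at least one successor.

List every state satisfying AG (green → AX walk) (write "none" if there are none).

{RedYellow, Off}

States satisfying green → AX walk: {RedYellow, Green, Yellow, Off}.
States satisfying AG (green → AX walk): {RedYellow, Off}.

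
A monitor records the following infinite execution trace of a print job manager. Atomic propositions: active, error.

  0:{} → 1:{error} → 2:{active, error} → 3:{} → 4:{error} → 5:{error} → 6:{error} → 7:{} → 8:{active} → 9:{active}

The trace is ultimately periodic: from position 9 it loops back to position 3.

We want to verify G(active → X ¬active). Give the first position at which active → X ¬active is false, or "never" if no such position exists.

8

Check active → X ¬active at each position in order: 0 ✓, 1 ✓, 2 ✓, 3 ✓, 4 ✓, 5 ✓, 6 ✓, 7 ✓.
At position 8 the labels are {active} and the next position 9 has {active}, so active → X ¬active is false there. This is the first violation.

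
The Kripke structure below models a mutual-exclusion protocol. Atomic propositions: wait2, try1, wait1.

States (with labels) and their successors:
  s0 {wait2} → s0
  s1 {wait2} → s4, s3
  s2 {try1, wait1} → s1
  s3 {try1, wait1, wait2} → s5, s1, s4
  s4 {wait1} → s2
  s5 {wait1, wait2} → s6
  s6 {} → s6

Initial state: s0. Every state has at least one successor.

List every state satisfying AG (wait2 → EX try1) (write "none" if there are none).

{s6}

States satisfying wait2 → EX try1: {s1, s2, s4, s6}.
States satisfying AG (wait2 → EX try1): {s6}.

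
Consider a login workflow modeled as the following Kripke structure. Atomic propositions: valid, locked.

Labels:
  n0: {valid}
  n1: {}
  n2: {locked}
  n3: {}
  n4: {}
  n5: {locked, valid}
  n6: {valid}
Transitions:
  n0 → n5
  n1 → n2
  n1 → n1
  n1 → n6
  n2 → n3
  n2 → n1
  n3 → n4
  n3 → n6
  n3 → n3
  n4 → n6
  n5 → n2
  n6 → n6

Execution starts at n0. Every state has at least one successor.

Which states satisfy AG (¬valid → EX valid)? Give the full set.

{n3, n4, n6}

States satisfying ¬valid → EX valid: {n0, n1, n3, n4, n5, n6}.
States satisfying AG (¬valid → EX valid): {n3, n4, n6}.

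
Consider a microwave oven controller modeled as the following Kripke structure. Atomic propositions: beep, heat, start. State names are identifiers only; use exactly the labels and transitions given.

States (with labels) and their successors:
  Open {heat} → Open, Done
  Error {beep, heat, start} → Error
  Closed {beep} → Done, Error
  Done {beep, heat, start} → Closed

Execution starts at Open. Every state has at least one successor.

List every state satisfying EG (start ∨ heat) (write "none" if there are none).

States satisfying start ∨ heat: {Open, Error, Done}.
States satisfying EG (start ∨ heat): {Open, Error}.

{Open, Error}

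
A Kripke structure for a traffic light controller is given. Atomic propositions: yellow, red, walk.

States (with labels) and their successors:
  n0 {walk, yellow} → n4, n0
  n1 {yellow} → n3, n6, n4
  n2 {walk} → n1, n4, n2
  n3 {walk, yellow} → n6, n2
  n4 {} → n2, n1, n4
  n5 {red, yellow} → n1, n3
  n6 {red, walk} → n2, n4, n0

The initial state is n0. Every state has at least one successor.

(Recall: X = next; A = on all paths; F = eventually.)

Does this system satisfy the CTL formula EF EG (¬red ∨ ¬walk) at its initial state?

Satisfied

States satisfying EG (¬red ∨ ¬walk): {n0, n1, n2, n3, n4, n5}.
States satisfying EF EG (¬red ∨ ¬walk): {n0, n1, n2, n3, n4, n5, n6}.
Some path from n0 reaches a state where EG (¬red ∨ ¬walk) holds.
n0 ∈ Sat(EF EG (¬red ∨ ¬walk)).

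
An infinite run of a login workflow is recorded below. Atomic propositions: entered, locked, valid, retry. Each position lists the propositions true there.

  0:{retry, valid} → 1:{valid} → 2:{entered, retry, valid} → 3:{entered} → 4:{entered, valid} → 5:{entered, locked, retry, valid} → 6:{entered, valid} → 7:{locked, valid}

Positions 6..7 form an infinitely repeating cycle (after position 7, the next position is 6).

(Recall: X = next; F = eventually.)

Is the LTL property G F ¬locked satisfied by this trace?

F ¬locked holds at every position 0..7, and those are all positions ever visited, so G F ¬locked holds.

Satisfied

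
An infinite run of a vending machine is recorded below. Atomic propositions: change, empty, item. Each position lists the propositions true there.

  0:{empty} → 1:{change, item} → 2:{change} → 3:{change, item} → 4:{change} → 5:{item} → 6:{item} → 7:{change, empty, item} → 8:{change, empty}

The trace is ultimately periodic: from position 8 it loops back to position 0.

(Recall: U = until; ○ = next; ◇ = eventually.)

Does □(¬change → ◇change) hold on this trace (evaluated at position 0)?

Holds

¬change → ◇change holds at every position 0..8, and those are all positions ever visited, so □(¬change → ◇change) holds.
Positions where ¬change holds: 0, 5, 6.
Check ◇change at each: 0→ok, 5→ok, 6→ok.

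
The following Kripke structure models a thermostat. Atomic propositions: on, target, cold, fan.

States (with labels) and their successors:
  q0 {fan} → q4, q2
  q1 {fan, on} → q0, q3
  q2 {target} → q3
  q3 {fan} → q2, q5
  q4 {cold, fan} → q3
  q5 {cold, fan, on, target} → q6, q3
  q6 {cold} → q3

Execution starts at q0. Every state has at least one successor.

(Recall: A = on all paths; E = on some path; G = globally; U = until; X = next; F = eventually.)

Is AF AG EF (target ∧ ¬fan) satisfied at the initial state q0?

Yes

States satisfying AG EF (target ∧ ¬fan): {q0, q1, q2, q3, q4, q5, q6}.
States satisfying AF AG EF (target ∧ ¬fan): {q0, q1, q2, q3, q4, q5, q6}.
q0 ∈ Sat(AF AG EF (target ∧ ¬fan)).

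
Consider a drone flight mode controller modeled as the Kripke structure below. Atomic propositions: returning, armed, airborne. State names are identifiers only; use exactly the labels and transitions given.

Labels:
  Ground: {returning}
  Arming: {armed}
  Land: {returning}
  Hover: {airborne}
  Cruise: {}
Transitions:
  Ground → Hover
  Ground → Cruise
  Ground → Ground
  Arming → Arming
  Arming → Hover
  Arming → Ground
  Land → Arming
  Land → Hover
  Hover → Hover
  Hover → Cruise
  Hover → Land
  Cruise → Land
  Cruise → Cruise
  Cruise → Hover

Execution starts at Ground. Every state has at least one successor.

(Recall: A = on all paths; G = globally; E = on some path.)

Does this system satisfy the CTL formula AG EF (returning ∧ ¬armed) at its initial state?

States satisfying EF (returning ∧ ¬armed): {Ground, Arming, Land, Hover, Cruise}.
States satisfying AG EF (returning ∧ ¬armed): {Ground, Arming, Land, Hover, Cruise}.
Every state reachable from Ground satisfies EF (returning ∧ ¬armed).
Ground ∈ Sat(AG EF (returning ∧ ¬armed)).

Satisfied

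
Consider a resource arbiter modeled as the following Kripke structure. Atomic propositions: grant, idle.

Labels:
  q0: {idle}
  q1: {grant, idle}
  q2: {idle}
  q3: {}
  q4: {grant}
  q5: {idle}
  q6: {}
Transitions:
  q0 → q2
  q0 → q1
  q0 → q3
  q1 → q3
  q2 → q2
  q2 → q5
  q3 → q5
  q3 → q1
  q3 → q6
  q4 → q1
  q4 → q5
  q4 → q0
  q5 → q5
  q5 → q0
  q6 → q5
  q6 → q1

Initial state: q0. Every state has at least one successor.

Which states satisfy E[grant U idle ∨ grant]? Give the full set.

{q0, q1, q2, q4, q5}

States satisfying grant: {q1, q4}.
States satisfying idle ∨ grant: {q0, q1, q2, q4, q5}.
States satisfying E[grant U idle ∨ grant]: {q0, q1, q2, q4, q5}.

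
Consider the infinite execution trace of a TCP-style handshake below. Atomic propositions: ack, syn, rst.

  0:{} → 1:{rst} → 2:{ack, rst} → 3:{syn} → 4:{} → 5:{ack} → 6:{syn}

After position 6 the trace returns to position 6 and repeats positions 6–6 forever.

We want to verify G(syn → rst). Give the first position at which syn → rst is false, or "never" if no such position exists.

Check syn → rst at each position in order: 0 ✓, 1 ✓, 2 ✓.
At position 3 the labels are {syn}, so syn → rst is false there. This is the first violation.

3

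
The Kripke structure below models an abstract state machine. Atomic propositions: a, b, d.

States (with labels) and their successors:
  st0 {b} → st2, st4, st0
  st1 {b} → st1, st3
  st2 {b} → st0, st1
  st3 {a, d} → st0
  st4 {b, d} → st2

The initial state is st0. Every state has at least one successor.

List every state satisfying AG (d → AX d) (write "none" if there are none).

States satisfying d → AX d: {st0, st1, st2}.
States satisfying AG (d → AX d): ∅.

none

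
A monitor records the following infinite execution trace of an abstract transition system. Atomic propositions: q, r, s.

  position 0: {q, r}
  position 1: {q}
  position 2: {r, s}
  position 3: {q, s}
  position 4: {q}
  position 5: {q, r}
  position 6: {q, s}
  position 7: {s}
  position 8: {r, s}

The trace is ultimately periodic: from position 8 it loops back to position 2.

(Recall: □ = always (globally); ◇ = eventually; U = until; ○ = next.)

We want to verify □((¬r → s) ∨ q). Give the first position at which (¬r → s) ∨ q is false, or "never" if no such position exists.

(¬r → s) ∨ q holds at every position 0..8, and those are all the positions the trace ever visits, so the invariant □((¬r → s) ∨ q) is never violated.

never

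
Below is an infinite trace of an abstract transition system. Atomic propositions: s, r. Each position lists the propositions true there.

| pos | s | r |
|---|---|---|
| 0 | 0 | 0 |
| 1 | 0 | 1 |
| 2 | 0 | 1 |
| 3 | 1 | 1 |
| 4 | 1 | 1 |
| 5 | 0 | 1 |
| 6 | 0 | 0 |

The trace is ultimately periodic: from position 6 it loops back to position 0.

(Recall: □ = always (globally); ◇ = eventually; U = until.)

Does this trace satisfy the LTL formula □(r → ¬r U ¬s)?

Violated

r → ¬r U ¬s must hold at every position from 0 onward. It fails at position 3, so □(r → ¬r U ¬s) is false.
Positions where r holds: 1, 2, 3, 4, 5.
Check ¬r U ¬s at each: 1→ok, 2→ok, 3→fails, 4→fails, 5→ok.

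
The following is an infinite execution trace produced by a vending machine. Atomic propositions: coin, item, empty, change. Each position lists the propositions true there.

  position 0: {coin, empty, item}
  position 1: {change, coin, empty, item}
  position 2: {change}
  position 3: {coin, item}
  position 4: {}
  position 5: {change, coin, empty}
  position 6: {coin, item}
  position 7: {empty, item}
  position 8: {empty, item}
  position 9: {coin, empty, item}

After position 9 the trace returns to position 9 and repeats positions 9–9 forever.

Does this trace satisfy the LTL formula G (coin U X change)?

Does not hold

coin U X change must hold at every position from 0 onward. It fails at position 2, so G (coin U X change) is false.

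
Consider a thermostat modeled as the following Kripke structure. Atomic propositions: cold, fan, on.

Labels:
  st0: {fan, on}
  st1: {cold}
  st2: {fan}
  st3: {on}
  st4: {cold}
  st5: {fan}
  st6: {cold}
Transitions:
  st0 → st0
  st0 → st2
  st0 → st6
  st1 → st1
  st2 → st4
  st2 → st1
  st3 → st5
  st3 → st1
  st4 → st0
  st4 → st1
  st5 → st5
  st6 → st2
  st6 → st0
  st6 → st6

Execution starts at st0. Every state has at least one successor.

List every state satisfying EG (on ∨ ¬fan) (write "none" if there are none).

{st0, st1, st3, st4, st6}

States satisfying on ∨ ¬fan: {st0, st1, st3, st4, st6}.
States satisfying EG (on ∨ ¬fan): {st0, st1, st3, st4, st6}.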